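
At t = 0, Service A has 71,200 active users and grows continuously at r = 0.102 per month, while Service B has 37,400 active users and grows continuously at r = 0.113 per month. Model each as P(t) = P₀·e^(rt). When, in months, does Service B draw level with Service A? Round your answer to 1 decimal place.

71200·e^(0.102t) = 37400·e^(0.113t)
71200/37400 = e^((0.113 − 0.102)t) → ln(1.90374) = 0.011·t
t = 0.64382 / 0.011

t ≈ 58.5 months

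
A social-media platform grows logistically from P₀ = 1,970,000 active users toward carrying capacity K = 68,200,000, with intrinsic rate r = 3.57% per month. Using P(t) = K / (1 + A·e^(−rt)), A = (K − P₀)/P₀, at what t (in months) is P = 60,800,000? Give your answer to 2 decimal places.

A = (68200000 − 1970000)/1970000 = 33.61929
60800000 = 68200000/(1 + 33.61929·e^(−0.0357t)) → 1 + 33.61929·e^(−0.0357t) = 1.12171
e^(−0.0357t) = 0.00362 → t = ln(276.22335)/0.0357 = 5.62121/0.0357

t ≈ 157.46 months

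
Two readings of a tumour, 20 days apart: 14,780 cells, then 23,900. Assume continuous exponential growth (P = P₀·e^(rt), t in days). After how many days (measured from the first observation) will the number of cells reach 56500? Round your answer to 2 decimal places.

t ≈ 55.80 days

r = ln(23900/14780) / 20 ≈ 0.02403 per day
t = ln(56500/14780) / r = 1.34097 / 0.02403 ≈ 55.803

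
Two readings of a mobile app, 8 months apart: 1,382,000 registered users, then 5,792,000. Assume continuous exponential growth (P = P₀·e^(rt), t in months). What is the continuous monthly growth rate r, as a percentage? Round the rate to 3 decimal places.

5792000 = 1382000 · e^(r·8)
e^(8r) = 5792000/1382000 = 4.19103
r = ln(4.19103) / 8 = 1.43295 / 8

r ≈ 17.912% per month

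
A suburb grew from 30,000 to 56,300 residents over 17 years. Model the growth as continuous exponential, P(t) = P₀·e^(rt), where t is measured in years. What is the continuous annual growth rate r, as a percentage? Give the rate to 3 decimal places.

r ≈ 3.703% per year

56300 = 30000 · e^(r·17)
e^(17r) = 56300/30000 = 1.87667
r = ln(1.87667) / 17 = 0.6295 / 17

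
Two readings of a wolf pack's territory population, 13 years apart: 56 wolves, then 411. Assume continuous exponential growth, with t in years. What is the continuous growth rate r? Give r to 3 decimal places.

r ≈ 0.153 per year

411 = 56 · e^(r·13)
e^(13r) = 411/56 = 7.33929
r = ln(7.33929) / 13 = 1.99324 / 13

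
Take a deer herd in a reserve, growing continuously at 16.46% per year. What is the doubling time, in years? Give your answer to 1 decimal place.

doubling time ≈ 4.2 years

doubling time = ln(2) / |r| = 0.69315 / 0.1646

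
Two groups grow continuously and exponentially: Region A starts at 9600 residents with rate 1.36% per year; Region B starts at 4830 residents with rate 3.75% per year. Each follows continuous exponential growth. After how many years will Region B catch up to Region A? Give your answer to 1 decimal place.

9600·e^(0.0136t) = 4830·e^(0.0375t)
9600/4830 = e^((0.0375 − 0.0136)t) → ln(1.98758) = 0.0239·t
t = 0.68692 / 0.0239

t ≈ 28.7 years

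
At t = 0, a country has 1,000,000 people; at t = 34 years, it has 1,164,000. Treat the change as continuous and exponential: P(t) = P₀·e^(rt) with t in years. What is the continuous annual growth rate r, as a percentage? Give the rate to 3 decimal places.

r ≈ 0.447% per year

1164000 = 1000000 · e^(r·34)
e^(34r) = 1164000/1000000 = 1.164
r = ln(1.164) / 34 = 0.15186 / 34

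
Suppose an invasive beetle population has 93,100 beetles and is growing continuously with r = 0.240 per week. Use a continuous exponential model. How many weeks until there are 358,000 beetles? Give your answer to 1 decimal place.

t ≈ 5.6 weeks

358000 = 93100 · e^(0.24·t)
t = ln(358000/93100) / 0.24 = ln(3.84533) / 0.24 = 1.34686 / 0.24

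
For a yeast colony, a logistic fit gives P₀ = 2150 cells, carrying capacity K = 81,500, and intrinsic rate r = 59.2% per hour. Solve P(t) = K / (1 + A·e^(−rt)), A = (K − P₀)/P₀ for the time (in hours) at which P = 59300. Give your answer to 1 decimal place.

A = (81500 − 2150)/2150 = 36.90698
59300 = 81500/(1 + 36.90698·e^(−0.592t)) → 1 + 36.90698·e^(−0.592t) = 1.37437
e^(−0.592t) = 0.010144 → t = ln(98.58485)/0.592 = 4.59092/0.592

t ≈ 7.8 hours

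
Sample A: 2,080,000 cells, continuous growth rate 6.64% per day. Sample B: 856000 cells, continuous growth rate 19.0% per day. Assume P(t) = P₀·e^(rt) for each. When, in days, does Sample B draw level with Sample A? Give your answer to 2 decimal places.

t ≈ 7.18 days

2080000·e^(0.0664t) = 856000·e^(0.19t)
2080000/856000 = e^((0.19 − 0.0664)t) → ln(2.42991) = 0.1236·t
t = 0.88785 / 0.1236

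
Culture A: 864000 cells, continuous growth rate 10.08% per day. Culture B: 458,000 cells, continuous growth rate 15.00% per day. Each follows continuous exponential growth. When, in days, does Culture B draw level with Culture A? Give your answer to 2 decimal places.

864000·e^(0.1008t) = 458000·e^(0.15t)
864000/458000 = e^((0.15 − 0.1008)t) → ln(1.88646) = 0.0492·t
t = 0.6347 / 0.0492

t ≈ 12.90 days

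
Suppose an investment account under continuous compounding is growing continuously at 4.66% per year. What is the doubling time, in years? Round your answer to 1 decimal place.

doubling time ≈ 14.9 years

doubling time = ln(2) / |r| = 0.69315 / 0.0466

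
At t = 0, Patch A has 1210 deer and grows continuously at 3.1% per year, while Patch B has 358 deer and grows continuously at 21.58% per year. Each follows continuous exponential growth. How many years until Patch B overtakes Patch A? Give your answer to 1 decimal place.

1210·e^(0.031t) = 358·e^(0.2158t)
1210/358 = e^((0.2158 − 0.031)t) → ln(3.37989) = 0.1848·t
t = 1.21784 / 0.1848

t ≈ 6.6 years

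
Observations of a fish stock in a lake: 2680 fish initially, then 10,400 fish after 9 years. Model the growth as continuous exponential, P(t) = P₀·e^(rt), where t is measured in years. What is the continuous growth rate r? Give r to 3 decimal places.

r ≈ 0.151 per year

10400 = 2680 · e^(r·9)
e^(9r) = 10400/2680 = 3.8806
r = ln(3.8806) / 9 = 1.35599 / 9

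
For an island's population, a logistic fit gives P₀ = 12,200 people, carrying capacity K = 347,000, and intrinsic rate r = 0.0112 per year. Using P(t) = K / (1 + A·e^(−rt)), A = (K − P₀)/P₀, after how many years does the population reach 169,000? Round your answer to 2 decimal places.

A = (347000 − 12200)/12200 = 27.44262
169000 = 347000/(1 + 27.44262·e^(−0.0112t)) → 1 + 27.44262·e^(−0.0112t) = 2.05325
e^(−0.0112t) = 0.03838 → t = ln(26.05507)/0.0112 = 3.26021/0.0112

t ≈ 291.09 years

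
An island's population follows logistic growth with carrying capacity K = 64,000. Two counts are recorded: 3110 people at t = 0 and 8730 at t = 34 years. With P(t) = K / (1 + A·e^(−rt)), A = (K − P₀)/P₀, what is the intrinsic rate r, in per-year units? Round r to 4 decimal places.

r ≈ 0.0332 per year

A = (64000 − 3110)/3110 = 19.57878
8730 = 64000/(1 + 19.57878·e^(−r·34)) → e^(−34r) = (7.33104 − 1)/19.57878 = 0.323362
r = −ln(0.323362)/34 = 1.12898/34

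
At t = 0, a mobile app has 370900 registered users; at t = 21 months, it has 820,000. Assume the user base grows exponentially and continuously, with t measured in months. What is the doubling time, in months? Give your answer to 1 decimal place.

doubling time ≈ 18.3 months

r = ln(820000/370900) / 21 = ln(2.21084) / 21 ≈ 0.03778 per month
doubling time = ln 2 / |r| = 0.69315 / 0.03778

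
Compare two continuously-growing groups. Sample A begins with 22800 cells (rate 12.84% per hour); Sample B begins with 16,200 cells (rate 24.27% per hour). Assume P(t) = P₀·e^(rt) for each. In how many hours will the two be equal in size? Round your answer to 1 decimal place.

22800·e^(0.1284t) = 16200·e^(0.2427t)
22800/16200 = e^((0.2427 − 0.1284)t) → ln(1.40741) = 0.1143·t
t = 0.34175 / 0.1143

t ≈ 3.0 hours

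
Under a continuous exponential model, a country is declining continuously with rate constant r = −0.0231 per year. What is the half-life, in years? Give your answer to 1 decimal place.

half-life = ln(2) / |r| = 0.69315 / 0.0231

half-life ≈ 30.0 years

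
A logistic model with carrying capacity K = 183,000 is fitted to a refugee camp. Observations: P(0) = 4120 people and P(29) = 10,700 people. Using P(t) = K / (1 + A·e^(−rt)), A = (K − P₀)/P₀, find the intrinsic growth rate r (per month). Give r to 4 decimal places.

r ≈ 0.0342 per month

A = (183000 − 4120)/4120 = 43.41748
10700 = 183000/(1 + 43.41748·e^(−r·29)) → e^(−29r) = (17.1028 − 1)/43.41748 = 0.370883
r = −ln(0.370883)/29 = 0.99187/29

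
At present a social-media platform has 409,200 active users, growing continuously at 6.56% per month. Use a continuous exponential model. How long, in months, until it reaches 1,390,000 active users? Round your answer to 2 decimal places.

1390000 = 409200 · e^(0.0656·t)
t = ln(1390000/409200) / 0.0656 = ln(3.39687) / 0.0656 = 1.22285 / 0.0656

t ≈ 18.64 months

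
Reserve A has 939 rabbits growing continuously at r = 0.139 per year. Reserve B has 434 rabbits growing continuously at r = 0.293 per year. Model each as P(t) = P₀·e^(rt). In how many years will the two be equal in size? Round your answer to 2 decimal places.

t ≈ 5.01 years

939·e^(0.139t) = 434·e^(0.293t)
939/434 = e^((0.293 − 0.139)t) → ln(2.16359) = 0.154·t
t = 0.77177 / 0.154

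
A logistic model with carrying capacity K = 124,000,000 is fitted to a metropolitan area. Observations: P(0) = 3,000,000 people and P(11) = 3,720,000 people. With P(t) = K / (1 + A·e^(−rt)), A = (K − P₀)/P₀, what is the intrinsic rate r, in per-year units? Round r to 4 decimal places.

A = (124000000 − 3000000)/3000000 = 40.33333
3720000 = 124000000/(1 + 40.33333·e^(−r·11)) → e^(−11r) = (33.33333 − 1)/40.33333 = 0.801653
r = −ln(0.801653)/11 = 0.22108/11

r ≈ 0.0201 per year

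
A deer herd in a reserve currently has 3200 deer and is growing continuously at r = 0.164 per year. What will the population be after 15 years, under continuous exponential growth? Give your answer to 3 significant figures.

P(15) = 3200 · e^(0.164·15) = 3200 · e^(2.46)
= 3200 · 11.70481 ≈ 37455.4

≈ 37,500 deer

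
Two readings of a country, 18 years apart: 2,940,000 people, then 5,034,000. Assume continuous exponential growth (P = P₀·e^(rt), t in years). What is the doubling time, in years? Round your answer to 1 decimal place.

r = ln(5034000/2940000) / 18 = ln(1.71224) / 18 ≈ 0.029878 per year
doubling time = ln 2 / |r| = 0.69315 / 0.029878

doubling time ≈ 23.2 years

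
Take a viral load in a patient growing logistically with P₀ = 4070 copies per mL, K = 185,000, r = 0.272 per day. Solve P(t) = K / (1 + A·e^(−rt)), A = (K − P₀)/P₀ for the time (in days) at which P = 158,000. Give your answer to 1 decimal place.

A = (185000 − 4070)/4070 = 44.45455
158000 = 185000/(1 + 44.45455·e^(−0.272t)) → 1 + 44.45455·e^(−0.272t) = 1.17089
e^(−0.272t) = 0.003844 → t = ln(260.14141)/0.272 = 5.56123/0.272

t ≈ 20.4 days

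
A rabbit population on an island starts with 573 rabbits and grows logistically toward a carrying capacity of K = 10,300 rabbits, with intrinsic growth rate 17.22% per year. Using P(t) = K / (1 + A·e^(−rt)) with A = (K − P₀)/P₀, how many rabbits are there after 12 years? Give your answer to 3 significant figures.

≈ 3,270 rabbits

A = (10300 − 573)/573 = 16.97557
P(12) = 10300 / (1 + 16.97557·e^(−0.1722·12)) = 10300 / (1 + 16.97557·0.126641)
= 10300 / 3.1498 ≈ 3270.05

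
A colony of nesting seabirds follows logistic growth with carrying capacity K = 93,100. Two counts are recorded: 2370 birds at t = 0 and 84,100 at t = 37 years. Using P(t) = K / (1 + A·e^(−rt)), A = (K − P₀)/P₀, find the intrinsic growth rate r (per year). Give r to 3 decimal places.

r ≈ 0.159 per year

A = (93100 − 2370)/2370 = 38.2827
84100 = 93100/(1 + 38.2827·e^(−r·37)) → e^(−37r) = (1.10702 − 1)/38.2827 = 0.002795
r = −ln(0.002795)/37 = 5.87978/37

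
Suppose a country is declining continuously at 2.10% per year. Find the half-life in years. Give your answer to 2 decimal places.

half-life ≈ 33.01 years

half-life = ln(2) / |r| = 0.69315 / 0.021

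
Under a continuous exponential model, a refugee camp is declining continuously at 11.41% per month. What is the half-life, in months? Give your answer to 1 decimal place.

half-life = ln(2) / |r| = 0.69315 / 0.1141

half-life ≈ 6.1 months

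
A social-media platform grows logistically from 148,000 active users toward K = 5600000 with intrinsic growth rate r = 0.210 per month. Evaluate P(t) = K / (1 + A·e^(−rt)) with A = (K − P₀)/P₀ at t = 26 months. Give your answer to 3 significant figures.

A = (5600000 − 148000)/148000 = 36.83784
P(26) = 5600000 / (1 + 36.83784·e^(−0.21·26)) = 5600000 / (1 + 36.83784·0.004254)
= 5600000 / 1.15669 ≈ 4841393.37

≈ 4,840,000 active users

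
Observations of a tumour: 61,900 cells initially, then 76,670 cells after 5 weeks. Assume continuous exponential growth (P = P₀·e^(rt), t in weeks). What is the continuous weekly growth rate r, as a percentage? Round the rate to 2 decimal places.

r ≈ 4.28% per week

76670 = 61900 · e^(r·5)
e^(5r) = 76670/61900 = 1.23861
r = ln(1.23861) / 5 = 0.21399 / 5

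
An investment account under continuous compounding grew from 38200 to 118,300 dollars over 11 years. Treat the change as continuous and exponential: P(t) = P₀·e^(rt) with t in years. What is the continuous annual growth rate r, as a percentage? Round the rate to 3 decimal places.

r ≈ 10.276% per year

118300 = 38200 · e^(r·11)
e^(11r) = 118300/38200 = 3.09686
r = ln(3.09686) / 11 = 1.13039 / 11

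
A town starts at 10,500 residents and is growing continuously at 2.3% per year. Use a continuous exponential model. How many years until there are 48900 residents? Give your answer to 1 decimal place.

t ≈ 66.9 years

48900 = 10500 · e^(0.023·t)
t = ln(48900/10500) / 0.023 = ln(4.65714) / 0.023 = 1.5384 / 0.023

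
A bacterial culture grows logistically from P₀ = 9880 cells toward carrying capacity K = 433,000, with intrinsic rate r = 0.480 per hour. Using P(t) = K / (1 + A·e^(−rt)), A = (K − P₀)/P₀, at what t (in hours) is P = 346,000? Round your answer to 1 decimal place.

t ≈ 10.7 hours

A = (433000 − 9880)/9880 = 42.82591
346000 = 433000/(1 + 42.82591·e^(−0.48t)) → 1 + 42.82591·e^(−0.48t) = 1.25145
e^(−0.48t) = 0.005871 → t = ln(170.31914)/0.48 = 5.13767/0.48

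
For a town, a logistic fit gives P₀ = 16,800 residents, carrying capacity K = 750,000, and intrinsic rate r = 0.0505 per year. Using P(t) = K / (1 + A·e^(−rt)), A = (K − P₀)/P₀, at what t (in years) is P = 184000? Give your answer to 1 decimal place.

t ≈ 52.5 years

A = (750000 − 16800)/16800 = 43.64286
184000 = 750000/(1 + 43.64286·e^(−0.0505t)) → 1 + 43.64286·e^(−0.0505t) = 4.07609
e^(−0.0505t) = 0.070483 → t = ln(14.18778)/0.0505 = 2.65238/0.0505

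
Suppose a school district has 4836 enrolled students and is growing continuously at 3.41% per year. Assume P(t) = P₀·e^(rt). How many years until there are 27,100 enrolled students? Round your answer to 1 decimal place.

27100 = 4836 · e^(0.0341·t)
t = ln(27100/4836) / 0.0341 = ln(5.6038) / 0.0341 = 1.72345 / 0.0341

t ≈ 50.5 years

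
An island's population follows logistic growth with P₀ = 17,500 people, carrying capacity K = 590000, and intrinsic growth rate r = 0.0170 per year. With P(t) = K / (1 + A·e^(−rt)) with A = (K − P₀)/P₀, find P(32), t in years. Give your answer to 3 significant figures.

≈ 29,500 people

A = (590000 − 17500)/17500 = 32.71429
P(32) = 590000 / (1 + 32.71429·e^(−0.017·32)) = 590000 / (1 + 32.71429·0.580422)
= 590000 / 19.98809 ≈ 29517.58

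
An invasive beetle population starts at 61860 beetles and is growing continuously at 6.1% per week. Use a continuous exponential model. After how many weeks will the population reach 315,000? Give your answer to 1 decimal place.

t ≈ 26.7 weeks

315000 = 61860 · e^(0.061·t)
t = ln(315000/61860) / 0.061 = ln(5.09214) / 0.061 = 1.6277 / 0.061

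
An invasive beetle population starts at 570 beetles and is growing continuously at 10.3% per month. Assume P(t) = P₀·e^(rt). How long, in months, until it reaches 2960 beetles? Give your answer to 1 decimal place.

2960 = 570 · e^(0.103·t)
t = ln(2960/570) / 0.103 = ln(5.19298) / 0.103 = 1.64731 / 0.103

t ≈ 16.0 months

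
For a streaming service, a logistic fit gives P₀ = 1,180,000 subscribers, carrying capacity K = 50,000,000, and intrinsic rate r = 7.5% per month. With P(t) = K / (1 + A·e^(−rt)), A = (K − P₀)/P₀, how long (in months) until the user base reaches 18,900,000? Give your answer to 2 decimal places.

A = (50000000 − 1180000)/1180000 = 41.37288
18900000 = 50000000/(1 + 41.37288·e^(−0.075t)) → 1 + 41.37288·e^(−0.075t) = 2.6455
e^(−0.075t) = 0.039772 → t = ln(25.14301)/0.075 = 3.22458/0.075

t ≈ 42.99 months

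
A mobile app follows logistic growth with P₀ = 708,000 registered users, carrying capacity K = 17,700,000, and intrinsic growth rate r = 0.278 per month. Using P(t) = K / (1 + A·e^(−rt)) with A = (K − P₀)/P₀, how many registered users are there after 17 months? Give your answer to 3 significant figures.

A = (17700000 − 708000)/708000 = 24
P(17) = 17700000 / (1 + 24·e^(−0.278·17)) = 17700000 / (1 + 24·0.008862)
= 17700000 / 1.21268 ≈ 14595719.08

≈ 14,600,000 registered users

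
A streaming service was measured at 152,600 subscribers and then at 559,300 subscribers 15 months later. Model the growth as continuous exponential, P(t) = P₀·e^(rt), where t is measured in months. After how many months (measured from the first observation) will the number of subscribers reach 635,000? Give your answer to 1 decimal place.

r = ln(559300/152600) / 15 ≈ 0.086591 per month
t = ln(635000/152600) / r = 1.4258 / 0.086591 ≈ 16.466

t ≈ 16.5 months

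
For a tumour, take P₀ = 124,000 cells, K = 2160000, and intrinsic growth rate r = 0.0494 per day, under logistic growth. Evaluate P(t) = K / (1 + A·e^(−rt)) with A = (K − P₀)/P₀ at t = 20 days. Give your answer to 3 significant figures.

≈ 304,000 cells

A = (2160000 − 124000)/124000 = 16.41935
P(20) = 2160000 / (1 + 16.41935·e^(−0.0494·20)) = 2160000 / (1 + 16.41935·0.372321)
= 2160000 / 7.11326 ≈ 303658.07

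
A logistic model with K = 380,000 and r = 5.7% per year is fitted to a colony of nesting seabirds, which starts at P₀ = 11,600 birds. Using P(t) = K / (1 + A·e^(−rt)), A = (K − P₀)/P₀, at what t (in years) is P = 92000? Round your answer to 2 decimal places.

t ≈ 40.65 years

A = (380000 − 11600)/11600 = 31.75862
92000 = 380000/(1 + 31.75862·e^(−0.057t)) → 1 + 31.75862·e^(−0.057t) = 4.13043
e^(−0.057t) = 0.09857 → t = ln(10.14511)/0.057 = 2.31699/0.057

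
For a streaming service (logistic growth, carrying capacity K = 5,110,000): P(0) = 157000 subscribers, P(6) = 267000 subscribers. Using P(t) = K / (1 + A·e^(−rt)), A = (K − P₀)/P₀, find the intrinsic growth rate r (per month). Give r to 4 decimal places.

r ≈ 0.0922 per month

A = (5110000 − 157000)/157000 = 31.54777
267000 = 5110000/(1 + 31.54777·e^(−r·6)) → e^(−6r) = (19.13858 − 1)/31.54777 = 0.574956
r = −ln(0.574956)/6 = 0.55346/6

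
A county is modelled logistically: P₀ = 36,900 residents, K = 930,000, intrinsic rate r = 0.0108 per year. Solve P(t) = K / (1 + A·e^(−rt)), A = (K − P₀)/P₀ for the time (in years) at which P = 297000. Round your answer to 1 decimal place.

A = (930000 − 36900)/36900 = 24.20325
297000 = 930000/(1 + 24.20325·e^(−0.0108t)) → 1 + 24.20325·e^(−0.0108t) = 3.13131
e^(−0.0108t) = 0.088059 → t = ln(11.35603)/0.0108 = 2.42975/0.0108

t ≈ 225.0 years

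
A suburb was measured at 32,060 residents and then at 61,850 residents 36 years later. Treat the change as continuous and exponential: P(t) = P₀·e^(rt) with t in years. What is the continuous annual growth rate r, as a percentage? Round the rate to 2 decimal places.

r ≈ 1.83% per year

61850 = 32060 · e^(r·36)
e^(36r) = 61850/32060 = 1.9292
r = ln(1.9292) / 36 = 0.6571 / 36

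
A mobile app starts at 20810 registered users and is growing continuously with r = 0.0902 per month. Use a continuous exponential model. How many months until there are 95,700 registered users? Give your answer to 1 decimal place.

95700 = 20810 · e^(0.0902·t)
t = ln(95700/20810) / 0.0902 = ln(4.59875) / 0.0902 = 1.52578 / 0.0902

t ≈ 16.9 months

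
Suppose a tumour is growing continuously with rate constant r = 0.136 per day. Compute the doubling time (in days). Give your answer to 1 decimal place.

doubling time ≈ 5.1 days

doubling time = ln(2) / |r| = 0.69315 / 0.136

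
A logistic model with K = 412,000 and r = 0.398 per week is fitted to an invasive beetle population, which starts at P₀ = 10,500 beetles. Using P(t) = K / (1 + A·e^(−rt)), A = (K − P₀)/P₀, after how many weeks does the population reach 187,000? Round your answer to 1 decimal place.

t ≈ 8.7 weeks

A = (412000 − 10500)/10500 = 38.2381
187000 = 412000/(1 + 38.2381·e^(−0.398t)) → 1 + 38.2381·e^(−0.398t) = 2.20321
e^(−0.398t) = 0.031466 → t = ln(31.78011)/0.398 = 3.45884/0.398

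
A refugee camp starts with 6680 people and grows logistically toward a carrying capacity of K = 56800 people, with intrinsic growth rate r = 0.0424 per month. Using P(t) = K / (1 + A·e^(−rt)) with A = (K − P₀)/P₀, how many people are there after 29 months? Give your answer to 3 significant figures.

≈ 17,800 people

A = (56800 − 6680)/6680 = 7.50299
P(29) = 56800 / (1 + 7.50299·e^(−0.0424·29)) = 56800 / (1 + 7.50299·0.29241)
= 56800 / 3.19395 ≈ 17783.64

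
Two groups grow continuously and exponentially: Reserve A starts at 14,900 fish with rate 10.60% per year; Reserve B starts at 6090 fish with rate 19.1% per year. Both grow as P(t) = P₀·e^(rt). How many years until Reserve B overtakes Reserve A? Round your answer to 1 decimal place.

t ≈ 10.5 years

14900·e^(0.106t) = 6090·e^(0.191t)
14900/6090 = e^((0.191 − 0.106)t) → ln(2.44663) = 0.085·t
t = 0.89471 / 0.085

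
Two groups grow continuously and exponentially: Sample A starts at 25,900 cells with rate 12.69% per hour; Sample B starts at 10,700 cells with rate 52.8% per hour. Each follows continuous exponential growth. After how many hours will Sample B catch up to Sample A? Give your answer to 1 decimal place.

t ≈ 2.2 hours

25900·e^(0.1269t) = 10700·e^(0.528t)
25900/10700 = e^((0.528 − 0.1269)t) → ln(2.42056) = 0.4011·t
t = 0.884 / 0.4011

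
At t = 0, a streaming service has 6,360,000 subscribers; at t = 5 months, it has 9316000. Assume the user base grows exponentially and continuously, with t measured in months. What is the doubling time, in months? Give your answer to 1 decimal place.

doubling time ≈ 9.1 months

r = ln(9316000/6360000) / 5 = ln(1.46478) / 5 ≈ 0.076341 per month
doubling time = ln 2 / |r| = 0.69315 / 0.076341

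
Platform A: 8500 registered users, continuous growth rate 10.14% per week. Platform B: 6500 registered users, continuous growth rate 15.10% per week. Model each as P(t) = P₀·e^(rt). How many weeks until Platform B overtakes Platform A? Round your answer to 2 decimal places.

t ≈ 5.41 weeks

8500·e^(0.1014t) = 6500·e^(0.151t)
8500/6500 = e^((0.151 − 0.1014)t) → ln(1.30769) = 0.0496·t
t = 0.26826 / 0.0496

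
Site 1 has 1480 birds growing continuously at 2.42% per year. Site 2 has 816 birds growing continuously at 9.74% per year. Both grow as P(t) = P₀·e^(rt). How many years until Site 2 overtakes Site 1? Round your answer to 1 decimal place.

1480·e^(0.0242t) = 816·e^(0.0974t)
1480/816 = e^((0.0974 − 0.0242)t) → ln(1.81373) = 0.0732·t
t = 0.59538 / 0.0732

t ≈ 8.1 years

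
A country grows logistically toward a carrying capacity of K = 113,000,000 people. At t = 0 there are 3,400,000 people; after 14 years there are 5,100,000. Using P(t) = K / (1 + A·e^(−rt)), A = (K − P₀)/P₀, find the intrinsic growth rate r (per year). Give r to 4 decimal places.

r ≈ 0.0301 per year

A = (113000000 − 3400000)/3400000 = 32.23529
5100000 = 113000000/(1 + 32.23529·e^(−r·14)) → e^(−14r) = (22.15686 − 1)/32.23529 = 0.656326
r = −ln(0.656326)/14 = 0.4211/14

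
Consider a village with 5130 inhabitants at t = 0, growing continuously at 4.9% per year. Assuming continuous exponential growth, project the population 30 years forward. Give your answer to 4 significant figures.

≈ 22,310 inhabitants

P(30) = 5130 · e^(0.049·30) = 5130 · e^(1.47)
= 5130 · 4.34924 ≈ 22311.58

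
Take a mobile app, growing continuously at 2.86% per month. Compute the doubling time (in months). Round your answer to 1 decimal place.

doubling time ≈ 24.2 months

doubling time = ln(2) / |r| = 0.69315 / 0.0286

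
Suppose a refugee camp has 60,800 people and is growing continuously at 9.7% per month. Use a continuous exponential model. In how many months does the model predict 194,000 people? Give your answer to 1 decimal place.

194000 = 60800 · e^(0.097·t)
t = ln(194000/60800) / 0.097 = ln(3.19079) / 0.097 = 1.16027 / 0.097

t ≈ 12.0 months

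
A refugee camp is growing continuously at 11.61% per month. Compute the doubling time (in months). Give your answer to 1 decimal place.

doubling time ≈ 6.0 months

doubling time = ln(2) / |r| = 0.69315 / 0.1161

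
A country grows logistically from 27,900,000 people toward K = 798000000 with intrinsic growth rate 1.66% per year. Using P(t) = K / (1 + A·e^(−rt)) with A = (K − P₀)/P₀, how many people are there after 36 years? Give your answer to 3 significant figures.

A = (798000000 − 27900000)/27900000 = 27.60215
P(36) = 798000000 / (1 + 27.60215·e^(−0.0166·36)) = 798000000 / (1 + 27.60215·0.55013)
= 798000000 / 16.18478 ≈ 49305578.58

≈ 49,300,000 people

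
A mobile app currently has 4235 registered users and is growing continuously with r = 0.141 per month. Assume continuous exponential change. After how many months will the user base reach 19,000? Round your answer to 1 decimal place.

19000 = 4235 · e^(0.141·t)
t = ln(19000/4235) / 0.141 = ln(4.48642) / 0.141 = 1.50106 / 0.141

t ≈ 10.6 months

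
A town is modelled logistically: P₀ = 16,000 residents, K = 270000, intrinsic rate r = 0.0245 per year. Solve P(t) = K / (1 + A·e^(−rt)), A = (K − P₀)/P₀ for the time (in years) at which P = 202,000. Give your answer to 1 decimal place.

A = (270000 − 16000)/16000 = 15.875
202000 = 270000/(1 + 15.875·e^(−0.0245t)) → 1 + 15.875·e^(−0.0245t) = 1.33663
e^(−0.0245t) = 0.021205 → t = ln(47.15809)/0.0245 = 3.85351/0.0245

t ≈ 157.3 years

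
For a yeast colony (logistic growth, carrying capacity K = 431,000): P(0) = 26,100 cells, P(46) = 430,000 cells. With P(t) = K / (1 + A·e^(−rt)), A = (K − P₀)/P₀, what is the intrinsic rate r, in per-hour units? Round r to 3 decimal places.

A = (431000 − 26100)/26100 = 15.51341
430000 = 431000/(1 + 15.51341·e^(−r·46)) → e^(−46r) = (1.00233 − 1)/15.51341 = 0.00015
r = −ln(0.00015)/46 = 8.80549/46

r ≈ 0.191 per hour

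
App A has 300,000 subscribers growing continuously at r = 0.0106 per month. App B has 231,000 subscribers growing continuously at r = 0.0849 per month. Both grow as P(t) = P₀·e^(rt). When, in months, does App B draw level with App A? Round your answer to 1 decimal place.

t ≈ 3.5 months

300000·e^(0.0106t) = 231000·e^(0.0849t)
300000/231000 = e^((0.0849 − 0.0106)t) → ln(1.2987) = 0.0743·t
t = 0.26136 / 0.0743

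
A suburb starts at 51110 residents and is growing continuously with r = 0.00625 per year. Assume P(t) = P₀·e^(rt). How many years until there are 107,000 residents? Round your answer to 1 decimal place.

107000 = 51110 · e^(0.00625·t)
t = ln(107000/51110) / 0.00625 = ln(2.09352) / 0.00625 = 0.73885 / 0.00625

t ≈ 118.2 years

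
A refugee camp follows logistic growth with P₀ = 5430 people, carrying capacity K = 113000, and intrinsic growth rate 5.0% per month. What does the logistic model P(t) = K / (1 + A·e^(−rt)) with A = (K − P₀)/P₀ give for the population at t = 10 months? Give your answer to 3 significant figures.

≈ 8,680 people

A = (113000 − 5430)/5430 = 19.81031
P(10) = 113000 / (1 + 19.81031·e^(−0.05·10)) = 113000 / (1 + 19.81031·0.606531)
= 113000 / 13.01556 ≈ 8681.91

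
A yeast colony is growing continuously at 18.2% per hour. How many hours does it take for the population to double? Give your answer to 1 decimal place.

doubling time ≈ 3.8 hours

doubling time = ln(2) / |r| = 0.69315 / 0.182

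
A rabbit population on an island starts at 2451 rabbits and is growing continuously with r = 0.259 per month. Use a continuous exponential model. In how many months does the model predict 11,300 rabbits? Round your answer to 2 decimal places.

t ≈ 5.90 months

11300 = 2451 · e^(0.259·t)
t = ln(11300/2451) / 0.259 = ln(4.61036) / 0.259 = 1.52831 / 0.259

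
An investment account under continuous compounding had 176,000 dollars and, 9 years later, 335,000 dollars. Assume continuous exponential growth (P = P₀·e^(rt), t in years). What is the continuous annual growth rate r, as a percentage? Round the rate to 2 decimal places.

335000 = 176000 · e^(r·9)
e^(9r) = 335000/176000 = 1.90341
r = ln(1.90341) / 9 = 0.64365 / 9

r ≈ 7.15% per year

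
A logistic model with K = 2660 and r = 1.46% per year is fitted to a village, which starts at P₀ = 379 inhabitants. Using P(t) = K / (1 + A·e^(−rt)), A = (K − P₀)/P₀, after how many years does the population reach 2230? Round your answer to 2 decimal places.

A = (2660 − 379)/379 = 6.01847
2230 = 2660/(1 + 6.01847·e^(−0.0146t)) → 1 + 6.01847·e^(−0.0146t) = 1.19283
e^(−0.0146t) = 0.032039 → t = ln(31.21206)/0.0146 = 3.4408/0.0146

t ≈ 235.67 years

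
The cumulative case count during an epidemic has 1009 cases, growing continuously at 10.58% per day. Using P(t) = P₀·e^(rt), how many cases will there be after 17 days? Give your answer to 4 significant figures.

≈ 6,096 cases

P(17) = 1009 · e^(0.1058·17) = 1009 · e^(1.7986)
= 1009 · 6.04118 ≈ 6095.55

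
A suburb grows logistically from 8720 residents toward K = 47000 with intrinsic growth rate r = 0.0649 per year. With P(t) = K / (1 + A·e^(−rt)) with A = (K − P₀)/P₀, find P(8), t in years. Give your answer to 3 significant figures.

A = (47000 − 8720)/8720 = 4.38991
P(8) = 47000 / (1 + 4.38991·e^(−0.0649·8)) = 47000 / (1 + 4.38991·0.594996)
= 47000 / 3.61198 ≈ 13012.26

≈ 13,000 residents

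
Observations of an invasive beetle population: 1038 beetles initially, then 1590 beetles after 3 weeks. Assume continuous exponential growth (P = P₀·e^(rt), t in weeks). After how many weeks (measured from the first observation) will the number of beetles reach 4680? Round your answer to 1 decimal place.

r = ln(1590/1038) / 3 ≈ 0.142146 per week
t = ln(4680/1038) / r = 1.506 / 0.142146 ≈ 10.595

t ≈ 10.6 weeks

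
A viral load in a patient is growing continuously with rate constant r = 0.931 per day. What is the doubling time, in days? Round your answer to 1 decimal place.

doubling time ≈ 0.7 days

doubling time = ln(2) / |r| = 0.69315 / 0.931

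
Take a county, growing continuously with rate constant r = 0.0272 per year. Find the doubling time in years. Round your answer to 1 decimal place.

doubling time = ln(2) / |r| = 0.69315 / 0.0272

doubling time ≈ 25.5 years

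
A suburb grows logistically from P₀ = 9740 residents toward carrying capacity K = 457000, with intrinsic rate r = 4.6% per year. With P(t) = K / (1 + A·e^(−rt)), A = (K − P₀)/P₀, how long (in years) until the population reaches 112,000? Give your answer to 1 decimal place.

A = (457000 − 9740)/9740 = 45.91992
112000 = 457000/(1 + 45.91992·e^(−0.046t)) → 1 + 45.91992·e^(−0.046t) = 4.08036
e^(−0.046t) = 0.067081 → t = ln(14.90734)/0.046 = 2.70185/0.046

t ≈ 58.7 years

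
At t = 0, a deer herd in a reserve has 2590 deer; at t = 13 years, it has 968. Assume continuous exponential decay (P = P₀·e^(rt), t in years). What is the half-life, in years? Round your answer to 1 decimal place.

half-life ≈ 9.2 years

r = ln(968/2590) / 13 = ln(0.37375) / 13 ≈ -0.075706 per year
half-life = ln 2 / |r| = 0.69315 / 0.075706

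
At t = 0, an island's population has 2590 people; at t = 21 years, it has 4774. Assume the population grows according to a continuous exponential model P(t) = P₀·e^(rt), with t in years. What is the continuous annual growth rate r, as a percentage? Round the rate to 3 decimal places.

4774 = 2590 · e^(r·21)
e^(21r) = 4774/2590 = 1.84324
r = ln(1.84324) / 21 = 0.61153 / 21

r ≈ 2.912% per year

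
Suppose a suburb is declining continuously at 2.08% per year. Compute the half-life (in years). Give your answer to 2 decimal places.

half-life = ln(2) / |r| = 0.69315 / 0.0208

half-life ≈ 33.32 years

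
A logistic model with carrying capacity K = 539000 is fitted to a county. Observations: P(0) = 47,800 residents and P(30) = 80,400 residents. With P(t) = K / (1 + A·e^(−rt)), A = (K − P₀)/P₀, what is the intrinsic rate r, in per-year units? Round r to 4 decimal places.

r ≈ 0.0196 per year

A = (539000 − 47800)/47800 = 10.27615
80400 = 539000/(1 + 10.27615·e^(−r·30)) → e^(−30r) = (6.70398 − 1)/10.27615 = 0.55507
r = −ln(0.55507)/30 = 0.58866/30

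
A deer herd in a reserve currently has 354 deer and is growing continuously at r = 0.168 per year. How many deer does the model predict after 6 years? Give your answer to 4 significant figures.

P(6) = 354 · e^(0.168·6) = 354 · e^(1.008)
= 354 · 2.74012 ≈ 970

≈ 970.0 deer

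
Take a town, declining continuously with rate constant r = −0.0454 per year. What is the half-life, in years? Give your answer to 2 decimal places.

half-life = ln(2) / |r| = 0.69315 / 0.0454

half-life ≈ 15.27 years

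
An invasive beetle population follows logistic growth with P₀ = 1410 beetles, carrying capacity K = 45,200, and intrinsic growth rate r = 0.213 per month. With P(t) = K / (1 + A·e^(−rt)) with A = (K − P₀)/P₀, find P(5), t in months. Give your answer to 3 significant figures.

≈ 3,860 beetles

A = (45200 − 1410)/1410 = 31.05674
P(5) = 45200 / (1 + 31.05674·e^(−0.213·5)) = 45200 / (1 + 31.05674·0.344728)
= 45200 / 11.70612 ≈ 3861.23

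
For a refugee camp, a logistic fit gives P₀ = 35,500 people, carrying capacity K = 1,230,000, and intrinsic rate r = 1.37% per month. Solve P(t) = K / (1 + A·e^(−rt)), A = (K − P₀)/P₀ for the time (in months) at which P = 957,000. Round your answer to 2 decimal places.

A = (1230000 − 35500)/35500 = 33.64789
957000 = 1230000/(1 + 33.64789·e^(−0.0137t)) → 1 + 33.64789·e^(−0.0137t) = 1.28527
e^(−0.0137t) = 0.008478 → t = ln(117.95248)/0.0137 = 4.77028/0.0137

t ≈ 348.20 months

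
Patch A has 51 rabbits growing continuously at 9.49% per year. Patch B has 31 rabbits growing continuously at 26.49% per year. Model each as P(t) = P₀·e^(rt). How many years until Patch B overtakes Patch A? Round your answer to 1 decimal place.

t ≈ 2.9 years

51·e^(0.0949t) = 31·e^(0.2649t)
51/31 = e^((0.2649 − 0.0949)t) → ln(1.64516) = 0.17·t
t = 0.49784 / 0.17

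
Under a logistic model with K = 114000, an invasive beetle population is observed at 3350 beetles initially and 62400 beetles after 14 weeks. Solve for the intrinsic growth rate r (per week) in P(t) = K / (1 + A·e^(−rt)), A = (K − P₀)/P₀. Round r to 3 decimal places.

A = (114000 − 3350)/3350 = 33.02985
62400 = 114000/(1 + 33.02985·e^(−r·14)) → e^(−14r) = (1.82692 − 1)/33.02985 = 0.025036
r = −ln(0.025036)/14 = 3.68746/14

r ≈ 0.263 per week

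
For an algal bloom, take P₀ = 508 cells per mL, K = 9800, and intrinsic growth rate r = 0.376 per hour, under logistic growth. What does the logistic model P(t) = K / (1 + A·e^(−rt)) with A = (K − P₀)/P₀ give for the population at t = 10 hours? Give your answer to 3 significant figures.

≈ 6,870 cells per mL

A = (9800 − 508)/508 = 18.29134
P(10) = 9800 / (1 + 18.29134·e^(−0.376·10)) = 9800 / (1 + 18.29134·0.023284)
= 9800 / 1.42589 ≈ 6872.9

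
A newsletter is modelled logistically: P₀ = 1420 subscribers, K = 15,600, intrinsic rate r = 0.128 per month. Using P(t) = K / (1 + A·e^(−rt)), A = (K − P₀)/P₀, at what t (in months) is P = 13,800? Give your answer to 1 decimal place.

A = (15600 − 1420)/1420 = 9.98592
13800 = 15600/(1 + 9.98592·e^(−0.128t)) → 1 + 9.98592·e^(−0.128t) = 1.13043
e^(−0.128t) = 0.013062 → t = ln(76.55869)/0.128 = 4.33806/0.128

t ≈ 33.9 months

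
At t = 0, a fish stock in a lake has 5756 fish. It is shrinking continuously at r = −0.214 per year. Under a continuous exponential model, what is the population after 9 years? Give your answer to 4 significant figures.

≈ 838.8 fish

P(9) = 5756 · e^(-0.214·9) = 5756 · e^(-1.926)
= 5756 · 0.14573 ≈ 838.82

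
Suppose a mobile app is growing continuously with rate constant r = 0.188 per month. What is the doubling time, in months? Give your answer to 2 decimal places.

doubling time ≈ 3.69 months

doubling time = ln(2) / |r| = 0.69315 / 0.188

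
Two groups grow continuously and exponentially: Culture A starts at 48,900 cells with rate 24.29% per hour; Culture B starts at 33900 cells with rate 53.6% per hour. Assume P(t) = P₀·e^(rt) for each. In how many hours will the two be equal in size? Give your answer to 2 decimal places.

t ≈ 1.25 hours

48900·e^(0.2429t) = 33900·e^(0.536t)
48900/33900 = e^((0.536 − 0.2429)t) → ln(1.44248) = 0.2931·t
t = 0.36636 / 0.2931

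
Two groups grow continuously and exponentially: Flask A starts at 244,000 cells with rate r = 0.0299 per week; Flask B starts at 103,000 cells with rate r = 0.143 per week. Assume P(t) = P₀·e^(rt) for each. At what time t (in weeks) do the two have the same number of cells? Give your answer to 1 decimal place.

t ≈ 7.6 weeks

244000·e^(0.0299t) = 103000·e^(0.143t)
244000/103000 = e^((0.143 − 0.0299)t) → ln(2.36893) = 0.1131·t
t = 0.86244 / 0.1131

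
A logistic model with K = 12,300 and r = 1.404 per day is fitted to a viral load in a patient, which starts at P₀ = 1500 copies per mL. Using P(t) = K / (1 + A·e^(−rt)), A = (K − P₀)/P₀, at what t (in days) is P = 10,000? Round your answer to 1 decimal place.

t ≈ 2.5 days

A = (12300 − 1500)/1500 = 7.2
10000 = 12300/(1 + 7.2·e^(−1.404t)) → 1 + 7.2·e^(−1.404t) = 1.23
e^(−1.404t) = 0.031944 → t = ln(31.30435)/1.404 = 3.44376/1.404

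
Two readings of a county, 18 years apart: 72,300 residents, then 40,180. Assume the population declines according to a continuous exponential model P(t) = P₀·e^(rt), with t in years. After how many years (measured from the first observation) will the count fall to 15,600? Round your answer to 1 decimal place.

t ≈ 47.0 years

r = ln(40180/72300) / 18 ≈ -0.032636 per year
t = ln(15600/72300) / r = -1.53355 / -0.032636 ≈ 46.989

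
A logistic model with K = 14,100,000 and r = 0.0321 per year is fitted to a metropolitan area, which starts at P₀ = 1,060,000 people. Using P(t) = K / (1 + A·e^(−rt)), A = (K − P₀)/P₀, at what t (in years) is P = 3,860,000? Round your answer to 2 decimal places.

t ≈ 47.79 years

A = (14100000 − 1060000)/1060000 = 12.30189
3860000 = 14100000/(1 + 12.30189·e^(−0.0321t)) → 1 + 12.30189·e^(−0.0321t) = 3.65285
e^(−0.0321t) = 0.215646 → t = ln(4.63723)/0.0321 = 1.53412/0.0321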